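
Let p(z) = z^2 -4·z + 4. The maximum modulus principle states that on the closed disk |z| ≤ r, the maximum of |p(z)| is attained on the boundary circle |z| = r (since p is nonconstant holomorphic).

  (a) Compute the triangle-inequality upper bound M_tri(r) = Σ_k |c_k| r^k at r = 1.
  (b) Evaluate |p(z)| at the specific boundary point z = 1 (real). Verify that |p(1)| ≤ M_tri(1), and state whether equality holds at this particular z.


Coefficients: c_0 = 4, c_1 = -4, c_2 = 1. Radius r = 1.
Part (a). Triangle bound: M_tri(r) = Σ_k |c_k| r^k
  = |4|·1^0 + |-4|·1^1 + |1|·1^2
  = 4 + 4 + 1 = 9.
This bounds M(r) := max_{|z|=r} |p(z)| from above; equality holds iff all terms c_k z^k can be made to align in phase at a single z on |z|=r.
Part (b). At z = 1 (real, on the circle |z| = r):
  p(1) = (4)·1^0 + (-4)·1^1 + (1)·1^2 = 1.
  |p(1)| = 1.
Check: |p(1)| = 1 ≤ 9 = M_tri(1). ✓ Equality does not hold at z = 1 (the coefficients have mixed signs, so the terms do not all align in phase there).

M_tri(1) = 9; |p(1)| = 1; equality at z=1: no.


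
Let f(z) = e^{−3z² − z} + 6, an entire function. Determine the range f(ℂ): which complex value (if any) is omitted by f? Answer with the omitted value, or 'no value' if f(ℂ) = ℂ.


Little Picard bounds the complement of f(ℂ) to at most one point.
The exponent g(z) = −3z² − z is a nonconstant polynomial, hence surjective onto ℂ. So e^{g(z)} takes every value in {e^w : w ∈ ℂ} = ℂ ∖ {0}. Adding 6 shifts the range to ℂ ∖ {6}. f omits exactly 6.

Omitted value: 6.


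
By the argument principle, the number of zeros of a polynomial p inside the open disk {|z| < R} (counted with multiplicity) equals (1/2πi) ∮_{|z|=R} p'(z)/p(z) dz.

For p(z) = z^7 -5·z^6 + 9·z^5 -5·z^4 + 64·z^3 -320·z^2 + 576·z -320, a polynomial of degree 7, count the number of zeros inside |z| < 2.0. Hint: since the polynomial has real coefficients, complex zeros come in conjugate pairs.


The zeros of p are: (2 + 1i), (2 - 1i), (2 + 2i), (2 - 2i), (-2 + 2i), (-2 - 2i), 1.
Their magnitudes are: 2.236, 2.236, 2.828, 2.828, 2.828, 2.828, 1.
Zeros with |z| < R = 2.0: 1.
Count = 1.
By the argument principle, (1/2πi) ∮_{|z|=R} p'(z)/p(z) dz equals exactly this count.

Number of zeros inside |z| < 2.0: 1.


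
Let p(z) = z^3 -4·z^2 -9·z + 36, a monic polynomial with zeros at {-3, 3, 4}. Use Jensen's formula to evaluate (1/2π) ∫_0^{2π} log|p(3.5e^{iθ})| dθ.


Zeros: -3, 3, 4; r = 3.5.
Inside |z| < r: -3, 3. Outside (|z| ≥ r): 4.
p(0) = 36, so log|p(0)| = log(36) = 3.5835.
Apply Jensen: I(r) = log|p(0)| + Σ_k log(r/|z_k|), summed over zeros inside |z| < r.
  log(r/|z_k|) for z_k = -3: log(3.5/3) = 0.1542
  log(r/|z_k|) for z_k = 3: log(3.5/3) = 0.1542
  Outside zeros (4) contribute nothing to the Jensen sum.
Sum over inside zeros: 0.3083.
I(r) = log|p(0)| + (inside sum) = 3.5835 + 0.3083 = 3.8918.
Note: since some zeros are outside |z| ≤ r, the simplified n·log(r) form does NOT apply — only the inside zeros contribute.

I(r) ≈ 3.8918.


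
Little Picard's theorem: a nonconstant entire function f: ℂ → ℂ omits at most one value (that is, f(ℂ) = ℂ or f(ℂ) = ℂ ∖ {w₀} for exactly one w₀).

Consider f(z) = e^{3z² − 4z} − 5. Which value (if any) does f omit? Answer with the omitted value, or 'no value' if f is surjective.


Little Picard bounds the complement of f(ℂ) to at most one point.
The exponent g(z) = 3z² − 4z is a nonconstant polynomial, hence surjective onto ℂ. So e^{g(z)} takes every value in {e^w : w ∈ ℂ} = ℂ ∖ {0}. Adding -5 shifts the range to ℂ ∖ {-5}. f omits exactly -5.

Omitted value: -5.


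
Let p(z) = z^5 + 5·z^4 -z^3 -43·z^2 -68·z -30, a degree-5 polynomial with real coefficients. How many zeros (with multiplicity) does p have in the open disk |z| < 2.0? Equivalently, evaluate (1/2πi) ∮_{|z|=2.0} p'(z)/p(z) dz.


The zeros of p are: -1, 3, (-3 + 1i), (-3 - 1i), -1.
Their magnitudes are: 1, 3, 3.162, 3.162, 1.
Zeros with |z| < R = 2.0: -1, -1.
Count = 2.
By the argument principle, (1/2πi) ∮_{|z|=R} p'(z)/p(z) dz equals exactly this count.

Number of zeros inside |z| < 2.0: 2.


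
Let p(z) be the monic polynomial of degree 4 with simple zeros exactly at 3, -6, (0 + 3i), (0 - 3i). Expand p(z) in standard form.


The polynomial is p(z) = ∏_{α ∈ S} (z − α), where S = {3, -6, (0 + 3i), (0 - 3i)}.
Expanding the product yields: p(z) = z^4 + 3·z^3 -9·z^2 + 27·z -162.
Note conjugate pairs combine to real quadratics: (z − (0+3i))(z − (0−3i)) = z² + 9.
The resulting polynomial has degree 4 and real coefficients as required.

p(z) = z^4 + 3·z^3 -9·z^2 + 27·z -162.


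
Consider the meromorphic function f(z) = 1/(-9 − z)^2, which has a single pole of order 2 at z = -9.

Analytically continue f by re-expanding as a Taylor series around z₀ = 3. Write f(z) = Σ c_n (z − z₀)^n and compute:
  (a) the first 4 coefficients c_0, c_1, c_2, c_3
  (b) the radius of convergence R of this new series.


Let w = z − z₀, so z = z₀ + w.
Then -9 − z = -9 − (z₀ + w) = (-9 − z₀) − w = -12 − w.
f(z) = 1/(-12 − w)^2 = (1/(-12)^2) · (1 − w/(-12))^{−2}.
By the binomial series (1−u)^{−2} = Σ_{n≥0} C(n+1, 1) u^n for |u|<1, with u = w/(-12):
  c_n = C(n+1, 1) / (-12)^(n+2).
  c_0 = 1/(-12)^2 = 1/144.
  c_1 = 2/(-12)^3 = -1/864.
  c_2 = 3/(-12)^4 = 1/6912.
  c_3 = 4/(-12)^5 = -1/62208.
The series is valid for |w/d| < 1, i.e. |z − z₀| < |d|.
Radius of convergence: R = |-9 − z₀| = |-12| = 12 (distance from z₀ to the singularity z = -9).

c_0 = 1/144, c_1 = -1/864, c_2 = 1/6912, c_3 = -1/62208; R = 12.


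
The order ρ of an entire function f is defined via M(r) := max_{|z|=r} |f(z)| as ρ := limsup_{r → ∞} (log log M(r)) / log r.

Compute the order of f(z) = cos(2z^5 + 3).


Write cos(w) = (e^{iw} ± e^{−iw})/(2 or 2i), so |cos(w)| ≤ e^{|w|}. With w = 2z^5 + 3, |w| ≤ 2r^5 + 3 on |z|=r, giving M(r) ≤ e^{2r^5 + 3} and ρ ≤ 5. For the lower bound, choose z on |z|=r with 2z^5 purely imaginary of modulus 2r^5; then |cos(2z^5 + 3)| grows like e^{2r^5}/2, so ρ ≥ 5. Hence ρ = 5.
Therefore ρ = 5.

Order ρ = 5.


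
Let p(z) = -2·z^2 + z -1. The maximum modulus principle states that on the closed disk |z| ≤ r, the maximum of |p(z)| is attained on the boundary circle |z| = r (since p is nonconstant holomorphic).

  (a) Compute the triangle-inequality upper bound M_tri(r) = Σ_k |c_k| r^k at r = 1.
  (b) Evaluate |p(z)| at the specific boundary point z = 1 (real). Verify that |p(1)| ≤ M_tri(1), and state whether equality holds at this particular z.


Coefficients: c_0 = -1, c_1 = 1, c_2 = -2. Radius r = 1.
Part (a). Triangle bound: M_tri(r) = Σ_k |c_k| r^k
  = |-1|·1^0 + |1|·1^1 + |-2|·1^2
  = 1 + 1 + 2 = 4.
This bounds M(r) := max_{|z|=r} |p(z)| from above; equality holds iff all terms c_k z^k can be made to align in phase at a single z on |z|=r.
Part (b). At z = 1 (real, on the circle |z| = r):
  p(1) = (-1)·1^0 + (1)·1^1 + (-2)·1^2 = -2.
  |p(1)| = 2.
Check: |p(1)| = 2 ≤ 4 = M_tri(1). ✓ Equality does not hold at z = 1 (the coefficients have mixed signs, so the terms do not all align in phase there).

M_tri(1) = 4; |p(1)| = 2; equality at z=1: no.


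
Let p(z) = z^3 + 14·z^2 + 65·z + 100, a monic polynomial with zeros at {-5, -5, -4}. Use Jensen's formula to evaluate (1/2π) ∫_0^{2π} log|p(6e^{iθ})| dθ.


Zeros: -5, -5, -4; r = 6.
Inside |z| < r: -5, -5, -4. Outside (|z| ≥ r): ∅.
p(0) = 100, so log|p(0)| = log(100) = 4.6052.
Apply Jensen: I(r) = log|p(0)| + Σ_k log(r/|z_k|), summed over zeros inside |z| < r.
  log(r/|z_k|) for z_k = -5: log(6/5) = 0.1823
  log(r/|z_k|) for z_k = -5: log(6/5) = 0.1823
  log(r/|z_k|) for z_k = -4: log(6/4) = 0.4055
Sum over inside zeros: 0.7701.
I(r) = log|p(0)| + (inside sum) = 4.6052 + 0.7701 = 5.3753.
Closed form (all zeros inside, monic): I(r) = n·log(r) = 3·log(6) = 5.3753. ✓

I(r) ≈ 5.3753.


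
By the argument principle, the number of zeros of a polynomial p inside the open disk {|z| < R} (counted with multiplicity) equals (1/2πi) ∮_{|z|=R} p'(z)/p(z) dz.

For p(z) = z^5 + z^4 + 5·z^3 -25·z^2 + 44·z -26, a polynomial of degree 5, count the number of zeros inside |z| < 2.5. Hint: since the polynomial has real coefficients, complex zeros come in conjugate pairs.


The zeros of p are: (1 + 1i), (1 - 1i), 1, (-2 + 3i), (-2 - 3i).
Their magnitudes are: 1.414, 1.414, 1, 3.606, 3.606.
Zeros with |z| < R = 2.5: (1 + 1i), (1 - 1i), 1.
Count = 3.
By the argument principle, (1/2πi) ∮_{|z|=R} p'(z)/p(z) dz equals exactly this count.

Number of zeros inside |z| < 2.5: 3.


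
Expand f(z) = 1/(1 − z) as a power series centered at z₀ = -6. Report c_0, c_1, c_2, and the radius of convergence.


Let w = z − z₀, so z = z₀ + w.
Then 1 − z = 1 − (z₀ + w) = (1 − z₀) − w = 7 − w.
f(z) = 1/(7 − w) = (1/(7)) · 1/(1 − w/(7)) = Σ_{n≥0} w^n / (7)^(n+1).
So c_n = 1/(7)^(n+1):
  c_0 = 1/(7)^1 = 1/7.
  c_1 = 1/(7)^2 = 1/49.
  c_2 = 1/(7)^3 = 1/343.
The series is valid for |w/d| < 1, i.e. |z − z₀| < |d|.
Radius of convergence: R = |1 − z₀| = |7| = 7 (distance from z₀ to the singularity z = 1).

c_0 = 1/7, c_1 = 1/49, c_2 = 1/343; R = 7.


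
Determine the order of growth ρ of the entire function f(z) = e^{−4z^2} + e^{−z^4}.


Each summand is entire of order 2 and 4 respectively (as in the single-exponential case). The order of a sum is at most the max of the orders, so ρ ≤ 4. For the lower bound: on |z|=r choose arg z so that -1z^4 is real positive; then |e^{-1z^4}| = e^{1r^4} while |e^{-4z^2}| ≤ e^{4r^2} = o(e^{1r^4}). So |f| ≥ e^{1r^4}(1 − o(1)) and ρ ≥ 4. Hence ρ = max(2, 4) = 4.
Therefore ρ = 4.

Order ρ = 4.


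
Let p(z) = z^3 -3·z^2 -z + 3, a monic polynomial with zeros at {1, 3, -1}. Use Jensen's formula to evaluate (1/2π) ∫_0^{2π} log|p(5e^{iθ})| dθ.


Zeros: -1, 1, 3; r = 5.
Inside |z| < r: -1, 1, 3. Outside (|z| ≥ r): ∅.
p(0) = 3, so log|p(0)| = log(3) = 1.0986.
Apply Jensen: I(r) = log|p(0)| + Σ_k log(r/|z_k|), summed over zeros inside |z| < r.
  log(r/|z_k|) for z_k = 1: log(5/1) = 1.6094
  log(r/|z_k|) for z_k = 3: log(5/3) = 0.5108
  log(r/|z_k|) for z_k = -1: log(5/1) = 1.6094
Sum over inside zeros: 3.7297.
I(r) = log|p(0)| + (inside sum) = 1.0986 + 3.7297 = 4.8283.
Closed form (all zeros inside, monic): I(r) = n·log(r) = 3·log(5) = 4.8283. ✓

I(r) ≈ 4.8283.


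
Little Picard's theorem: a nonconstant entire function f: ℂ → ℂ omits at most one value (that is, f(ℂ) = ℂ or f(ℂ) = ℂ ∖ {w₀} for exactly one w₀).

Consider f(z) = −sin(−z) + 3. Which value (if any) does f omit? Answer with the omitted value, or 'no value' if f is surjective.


Little Picard bounds the complement of f(ℂ) to at most one point.
sin is entire and surjective onto ℂ: for every w ∈ ℂ, sin(ζ) = w has a solution ζ ∈ ℂ (e.g., via the complex inverse arcsin). With ζ = −z this gives z = ζ/(-1). Then -1·sin(−z) takes every value in -1·ℂ = ℂ, and adding 3 is a bijection of ℂ. So f is surjective and omits no value. (Note: only on the real line is sin bounded by [−1, 1].)

Omitted value: no value.


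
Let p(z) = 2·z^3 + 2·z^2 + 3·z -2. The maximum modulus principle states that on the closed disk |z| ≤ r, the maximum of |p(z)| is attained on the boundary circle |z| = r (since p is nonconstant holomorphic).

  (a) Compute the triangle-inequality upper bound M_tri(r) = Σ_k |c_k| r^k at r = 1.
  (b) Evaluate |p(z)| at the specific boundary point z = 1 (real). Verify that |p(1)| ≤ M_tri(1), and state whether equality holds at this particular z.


Coefficients: c_0 = -2, c_1 = 3, c_2 = 2, c_3 = 2. Radius r = 1.
Part (a). Triangle bound: M_tri(r) = Σ_k |c_k| r^k
  = |-2|·1^0 + |3|·1^1 + |2|·1^2 + |2|·1^3
  = 2 + 3 + 2 + 2 = 9.
This bounds M(r) := max_{|z|=r} |p(z)| from above; equality holds iff all terms c_k z^k can be made to align in phase at a single z on |z|=r.
Part (b). At z = 1 (real, on the circle |z| = r):
  p(1) = (-2)·1^0 + (3)·1^1 + (2)·1^2 + (2)·1^3 = 5.
  |p(1)| = 5.
Check: |p(1)| = 5 ≤ 9 = M_tri(1). ✓ Equality does not hold at z = 1 (the coefficients have mixed signs, so the terms do not all align in phase there).

M_tri(1) = 9; |p(1)| = 5; equality at z=1: no.


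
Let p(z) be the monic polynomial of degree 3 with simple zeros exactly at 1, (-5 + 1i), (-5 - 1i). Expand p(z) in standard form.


The polynomial is p(z) = ∏_{α ∈ S} (z − α), where S = {1, (-5 + 1i), (-5 - 1i)}.
Expanding the product yields: p(z) = z^3 + 9·z^2 + 16·z -26.
Note conjugate pairs combine to real quadratics: (z − (-5+1i))(z − (-5−1i)) = z² + 10z + 26.
The resulting polynomial has degree 3 and real coefficients as required.

p(z) = z^3 + 9·z^2 + 16·z -26.


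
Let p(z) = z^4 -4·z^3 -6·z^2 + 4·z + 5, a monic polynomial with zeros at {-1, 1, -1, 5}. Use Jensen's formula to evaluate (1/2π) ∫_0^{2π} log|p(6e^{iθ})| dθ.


Zeros: -1, -1, 1, 5; r = 6.
Inside |z| < r: -1, -1, 1, 5. Outside (|z| ≥ r): ∅.
p(0) = 5, so log|p(0)| = log(5) = 1.6094.
Apply Jensen: I(r) = log|p(0)| + Σ_k log(r/|z_k|), summed over zeros inside |z| < r.
  log(r/|z_k|) for z_k = -1: log(6/1) = 1.7918
  log(r/|z_k|) for z_k = 1: log(6/1) = 1.7918
  log(r/|z_k|) for z_k = -1: log(6/1) = 1.7918
  log(r/|z_k|) for z_k = 5: log(6/5) = 0.1823
Sum over inside zeros: 5.5576.
I(r) = log|p(0)| + (inside sum) = 1.6094 + 5.5576 = 7.1670.
Closed form (all zeros inside, monic): I(r) = n·log(r) = 4·log(6) = 7.1670. ✓

I(r) ≈ 7.1670.


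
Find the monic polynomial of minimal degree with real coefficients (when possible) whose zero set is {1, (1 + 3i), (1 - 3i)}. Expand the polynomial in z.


The polynomial is p(z) = ∏_{α ∈ S} (z − α), where S = {1, (1 + 3i), (1 - 3i)}.
Expanding the product yields: p(z) = z^3 -3·z^2 + 12·z -10.
Note conjugate pairs combine to real quadratics: (z − (1+3i))(z − (1−3i)) = z² − 2z + 10.
The resulting polynomial has degree 3 and real coefficients as required.

p(z) = z^3 -3·z^2 + 12·z -10.


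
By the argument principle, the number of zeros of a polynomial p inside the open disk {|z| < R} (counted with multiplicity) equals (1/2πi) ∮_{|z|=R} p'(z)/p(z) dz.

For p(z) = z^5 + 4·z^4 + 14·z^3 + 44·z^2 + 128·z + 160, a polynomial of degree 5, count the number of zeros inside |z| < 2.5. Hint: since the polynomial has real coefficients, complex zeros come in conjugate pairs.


The zeros of p are: (-2 + 2i), (-2 - 2i), (1 + 3i), (1 - 3i), -2.
Their magnitudes are: 2.828, 2.828, 3.162, 3.162, 2.
Zeros with |z| < R = 2.5: -2.
Count = 1.
By the argument principle, (1/2πi) ∮_{|z|=R} p'(z)/p(z) dz equals exactly this count.

Number of zeros inside |z| < 2.5: 1.


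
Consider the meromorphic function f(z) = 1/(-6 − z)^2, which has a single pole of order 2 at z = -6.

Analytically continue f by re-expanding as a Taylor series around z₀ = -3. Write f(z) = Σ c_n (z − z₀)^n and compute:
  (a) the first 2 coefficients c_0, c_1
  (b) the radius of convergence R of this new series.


Let w = z − z₀, so z = z₀ + w.
Then -6 − z = -6 − (z₀ + w) = (-6 − z₀) − w = -3 − w.
f(z) = 1/(-3 − w)^2 = (1/(-3)^2) · (1 − w/(-3))^{−2}.
By the binomial series (1−u)^{−2} = Σ_{n≥0} C(n+1, 1) u^n for |u|<1, with u = w/(-3):
  c_n = C(n+1, 1) / (-3)^(n+2).
  c_0 = 1/(-3)^2 = 1/9.
  c_1 = 2/(-3)^3 = -2/27.
The series is valid for |w/d| < 1, i.e. |z − z₀| < |d|.
Radius of convergence: R = |-6 − z₀| = |-3| = 3 (distance from z₀ to the singularity z = -6).

c_0 = 1/9, c_1 = -2/27; R = 3.


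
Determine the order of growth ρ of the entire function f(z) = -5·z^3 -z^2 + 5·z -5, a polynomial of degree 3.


|f(z)| ≤ Σ|c_k|·r^k = O(r^3) as r → ∞. Polynomial growth is O(e^{r^ε}) for every ε > 0 (since r^3/e^{r^ε} → 0), so ρ ≤ ε for all ε > 0, i.e. ρ = 0. Every nonconstant polynomial has order 0.
Therefore ρ = 0.

Order ρ = 0.


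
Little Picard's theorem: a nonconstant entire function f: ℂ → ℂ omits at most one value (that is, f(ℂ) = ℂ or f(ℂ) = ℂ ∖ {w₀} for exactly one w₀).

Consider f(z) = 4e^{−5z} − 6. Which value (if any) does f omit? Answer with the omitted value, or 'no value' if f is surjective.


Little Picard bounds the complement of f(ℂ) to at most one point.
e^{−5z} is never zero on ℂ, so 4·e^{−5z} takes every value in ℂ ∖ {0}. Adding -6 shifts the range to ℂ ∖ {-6}. Thus f omits exactly the value -6.

Omitted value: -6.


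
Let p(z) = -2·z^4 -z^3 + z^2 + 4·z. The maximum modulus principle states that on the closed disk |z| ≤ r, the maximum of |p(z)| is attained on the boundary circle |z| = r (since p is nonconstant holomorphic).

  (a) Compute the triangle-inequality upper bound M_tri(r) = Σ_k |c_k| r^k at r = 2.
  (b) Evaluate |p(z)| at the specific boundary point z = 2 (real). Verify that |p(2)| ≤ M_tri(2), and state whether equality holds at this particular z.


Coefficients: c_0 = 0, c_1 = 4, c_2 = 1, c_3 = -1, c_4 = -2. Radius r = 2.
Part (a). Triangle bound: M_tri(r) = Σ_k |c_k| r^k
  = |0|·2^0 + |4|·2^1 + |1|·2^2 + |-1|·2^3 + |-2|·2^4
  = 0 + 8 + 4 + 8 + 32 = 52.
This bounds M(r) := max_{|z|=r} |p(z)| from above; equality holds iff all terms c_k z^k can be made to align in phase at a single z on |z|=r.
Part (b). At z = 2 (real, on the circle |z| = r):
  p(2) = (0)·2^0 + (4)·2^1 + (1)·2^2 + (-1)·2^3 + (-2)·2^4 = -28.
  |p(2)| = 28.
Check: |p(2)| = 28 ≤ 52 = M_tri(2). ✓ Equality does not hold at z = 2 (the coefficients have mixed signs, so the terms do not all align in phase there).

M_tri(2) = 52; |p(2)| = 28; equality at z=2: no.


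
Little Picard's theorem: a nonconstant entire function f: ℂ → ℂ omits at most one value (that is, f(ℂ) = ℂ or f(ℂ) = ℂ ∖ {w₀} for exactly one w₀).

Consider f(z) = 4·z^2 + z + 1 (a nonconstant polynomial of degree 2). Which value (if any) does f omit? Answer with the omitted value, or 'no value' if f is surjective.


Little Picard bounds the complement of f(ℂ) to at most one point.
For every w ∈ ℂ, the equation p(z) − w = 0 is a nonconstant polynomial in z and hence has at least one root by the fundamental theorem of algebra. So p is surjective onto ℂ, omitting no value.

Omitted value: no value.


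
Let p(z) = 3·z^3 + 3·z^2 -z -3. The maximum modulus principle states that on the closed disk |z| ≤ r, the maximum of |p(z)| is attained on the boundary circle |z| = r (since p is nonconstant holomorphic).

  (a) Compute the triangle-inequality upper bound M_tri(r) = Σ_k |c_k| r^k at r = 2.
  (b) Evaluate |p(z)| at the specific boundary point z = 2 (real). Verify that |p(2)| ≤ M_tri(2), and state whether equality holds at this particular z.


Coefficients: c_0 = -3, c_1 = -1, c_2 = 3, c_3 = 3. Radius r = 2.
Part (a). Triangle bound: M_tri(r) = Σ_k |c_k| r^k
  = |-3|·2^0 + |-1|·2^1 + |3|·2^2 + |3|·2^3
  = 3 + 2 + 12 + 24 = 41.
This bounds M(r) := max_{|z|=r} |p(z)| from above; equality holds iff all terms c_k z^k can be made to align in phase at a single z on |z|=r.
Part (b). At z = 2 (real, on the circle |z| = r):
  p(2) = (-3)·2^0 + (-1)·2^1 + (3)·2^2 + (3)·2^3 = 31.
  |p(2)| = 31.
Check: |p(2)| = 31 ≤ 41 = M_tri(2). ✓ Equality does not hold at z = 2 (the coefficients have mixed signs, so the terms do not all align in phase there).

M_tri(2) = 41; |p(2)| = 31; equality at z=2: no.


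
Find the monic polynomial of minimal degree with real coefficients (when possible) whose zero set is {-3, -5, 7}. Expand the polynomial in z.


The polynomial is p(z) = ∏_{α ∈ S} (z − α), where S = {-3, -5, 7}.
Expanding the product yields: p(z) = z^3 + z^2 -41·z -105.
The resulting polynomial has degree 3 and real coefficients as required.

p(z) = z^3 + z^2 -41·z -105.


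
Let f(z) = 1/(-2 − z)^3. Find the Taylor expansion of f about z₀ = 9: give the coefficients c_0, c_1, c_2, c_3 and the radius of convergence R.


Let w = z − z₀, so z = z₀ + w.
Then -2 − z = -2 − (z₀ + w) = (-2 − z₀) − w = -11 − w.
f(z) = 1/(-11 − w)^3 = (1/(-11)^3) · (1 − w/(-11))^{−3}.
By the binomial series (1−u)^{−3} = Σ_{n≥0} C(n+2, 2) u^n for |u|<1, with u = w/(-11):
  c_n = C(n+2, 2) / (-11)^(n+3).
  c_0 = 1/(-11)^3 = -1/1331.
  c_1 = 3/(-11)^4 = 3/14641.
  c_2 = 6/(-11)^5 = -6/161051.
  c_3 = 10/(-11)^6 = 10/1771561.
The series is valid for |w/d| < 1, i.e. |z − z₀| < |d|.
Radius of convergence: R = |-2 − z₀| = |-11| = 11 (distance from z₀ to the singularity z = -2).

c_0 = -1/1331, c_1 = 3/14641, c_2 = -6/161051, c_3 = 10/1771561; R = 11.


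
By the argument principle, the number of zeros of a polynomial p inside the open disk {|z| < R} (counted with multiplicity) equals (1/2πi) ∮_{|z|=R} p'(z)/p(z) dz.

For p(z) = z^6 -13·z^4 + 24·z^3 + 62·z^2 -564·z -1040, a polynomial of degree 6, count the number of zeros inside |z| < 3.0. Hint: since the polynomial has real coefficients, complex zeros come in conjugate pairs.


The zeros of p are: 4, -2, (-3 + 1i), (-3 - 1i), (2 + 3i), (2 - 3i).
Their magnitudes are: 4, 2, 3.162, 3.162, 3.606, 3.606.
Zeros with |z| < R = 3.0: -2.
Count = 1.
By the argument principle, (1/2πi) ∮_{|z|=R} p'(z)/p(z) dz equals exactly this count.

Number of zeros inside |z| < 3.0: 1.


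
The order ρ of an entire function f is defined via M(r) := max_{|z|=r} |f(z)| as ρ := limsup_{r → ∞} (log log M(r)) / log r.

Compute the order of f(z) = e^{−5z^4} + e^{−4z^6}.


Each summand is entire of order 4 and 6 respectively (as in the single-exponential case). The order of a sum is at most the max of the orders, so ρ ≤ 6. For the lower bound: on |z|=r choose arg z so that -4z^6 is real positive; then |e^{-4z^6}| = e^{4r^6} while |e^{-5z^4}| ≤ e^{5r^4} = o(e^{4r^6}). So |f| ≥ e^{4r^6}(1 − o(1)) and ρ ≥ 6. Hence ρ = max(4, 6) = 6.
Therefore ρ = 6.

Order ρ = 6.


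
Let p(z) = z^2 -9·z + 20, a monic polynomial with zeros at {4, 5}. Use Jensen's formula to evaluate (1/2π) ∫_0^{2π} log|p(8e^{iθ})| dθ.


Zeros: 4, 5; r = 8.
Inside |z| < r: 4, 5. Outside (|z| ≥ r): ∅.
p(0) = 20, so log|p(0)| = log(20) = 2.9957.
Apply Jensen: I(r) = log|p(0)| + Σ_k log(r/|z_k|), summed over zeros inside |z| < r.
  log(r/|z_k|) for z_k = 4: log(8/4) = 0.6931
  log(r/|z_k|) for z_k = 5: log(8/5) = 0.4700
Sum over inside zeros: 1.1632.
I(r) = log|p(0)| + (inside sum) = 2.9957 + 1.1632 = 4.1589.
Closed form (all zeros inside, monic): I(r) = n·log(r) = 2·log(8) = 4.1589. ✓

I(r) ≈ 4.1589.


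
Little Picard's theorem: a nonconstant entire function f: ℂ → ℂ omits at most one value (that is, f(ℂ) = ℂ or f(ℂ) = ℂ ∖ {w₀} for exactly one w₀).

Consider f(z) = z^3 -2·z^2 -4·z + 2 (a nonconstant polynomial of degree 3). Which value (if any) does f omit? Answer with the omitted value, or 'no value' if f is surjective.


Little Picard bounds the complement of f(ℂ) to at most one point.
For every w ∈ ℂ, the equation p(z) − w = 0 is a nonconstant polynomial in z and hence has at least one root by the fundamental theorem of algebra. So p is surjective onto ℂ, omitting no value.

Omitted value: no value.


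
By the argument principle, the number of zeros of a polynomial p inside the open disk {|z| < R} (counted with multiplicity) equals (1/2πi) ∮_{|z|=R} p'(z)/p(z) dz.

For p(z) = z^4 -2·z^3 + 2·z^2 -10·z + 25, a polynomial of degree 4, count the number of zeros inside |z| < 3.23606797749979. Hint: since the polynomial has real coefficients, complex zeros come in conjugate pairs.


The zeros of p are: (2 + 1i), (2 - 1i), (-1 + 2i), (-1 - 2i).
Their magnitudes are: 2.236, 2.236, 2.236, 2.236.
Zeros with |z| < R = 3.23606797749979: (2 + 1i), (2 - 1i), (-1 + 2i), (-1 - 2i).
Count = 4.
By the argument principle, (1/2πi) ∮_{|z|=R} p'(z)/p(z) dz equals exactly this count.

Number of zeros inside |z| < 3.23606797749979: 4.


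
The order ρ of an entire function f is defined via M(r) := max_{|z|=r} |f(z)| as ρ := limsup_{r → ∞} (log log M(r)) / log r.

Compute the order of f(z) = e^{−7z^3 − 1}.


|e^{−7z^3 − 1}| = e^{Re(-7·z^3) + -1} ≤ e^{7|z|^3 + -1} = e^{7r^3 + -1} on |z| = r, so ρ ≤ 3. Choosing z on |z|=r so that -7·z^3 is real positive (always possible by picking arg z appropriately) gives |f(z)| = e^{7r^3 + -1}, matching the bound. The additive constant -1 does not affect log log M(r) ~ 3·log r. Hence ρ = 3.
Therefore ρ = 3.

Order ρ = 3.


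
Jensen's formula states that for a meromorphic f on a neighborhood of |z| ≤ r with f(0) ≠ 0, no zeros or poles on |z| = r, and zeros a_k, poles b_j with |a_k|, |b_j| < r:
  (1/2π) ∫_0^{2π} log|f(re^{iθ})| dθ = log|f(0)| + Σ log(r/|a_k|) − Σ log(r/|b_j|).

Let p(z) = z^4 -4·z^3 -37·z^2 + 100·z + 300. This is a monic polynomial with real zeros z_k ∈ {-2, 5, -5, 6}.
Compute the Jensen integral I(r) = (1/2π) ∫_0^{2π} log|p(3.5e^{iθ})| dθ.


Zeros: -5, -2, 5, 6; r = 3.5.
Inside |z| < r: -2. Outside (|z| ≥ r): -5, 5, 6.
p(0) = 300, so log|p(0)| = log(300) = 5.7038.
Apply Jensen: I(r) = log|p(0)| + Σ_k log(r/|z_k|), summed over zeros inside |z| < r.
  log(r/|z_k|) for z_k = -2: log(3.5/2) = 0.5596
  Outside zeros (-5, 5, 6) contribute nothing to the Jensen sum.
Sum over inside zeros: 0.5596.
I(r) = log|p(0)| + (inside sum) = 5.7038 + 0.5596 = 6.2634.
Note: since some zeros are outside |z| ≤ r, the simplified n·log(r) form does NOT apply — only the inside zeros contribute.

I(r) ≈ 6.2634.


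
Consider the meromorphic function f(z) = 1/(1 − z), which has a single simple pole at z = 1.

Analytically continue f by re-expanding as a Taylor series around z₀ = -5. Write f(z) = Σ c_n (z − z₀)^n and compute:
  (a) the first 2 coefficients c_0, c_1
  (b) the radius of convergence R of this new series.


Let w = z − z₀, so z = z₀ + w.
Then 1 − z = 1 − (z₀ + w) = (1 − z₀) − w = 6 − w.
f(z) = 1/(6 − w) = (1/(6)) · 1/(1 − w/(6)) = Σ_{n≥0} w^n / (6)^(n+1).
So c_n = 1/(6)^(n+1):
  c_0 = 1/(6)^1 = 1/6.
  c_1 = 1/(6)^2 = 1/36.
The series is valid for |w/d| < 1, i.e. |z − z₀| < |d|.
Radius of convergence: R = |1 − z₀| = |6| = 6 (distance from z₀ to the singularity z = 1).

c_0 = 1/6, c_1 = 1/36; R = 6.


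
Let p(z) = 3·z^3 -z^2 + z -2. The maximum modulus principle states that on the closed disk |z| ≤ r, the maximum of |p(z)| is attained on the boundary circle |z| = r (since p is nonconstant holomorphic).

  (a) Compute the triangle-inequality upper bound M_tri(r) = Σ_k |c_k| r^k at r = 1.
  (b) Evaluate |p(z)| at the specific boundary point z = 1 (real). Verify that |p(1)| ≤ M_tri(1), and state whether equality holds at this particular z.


Coefficients: c_0 = -2, c_1 = 1, c_2 = -1, c_3 = 3. Radius r = 1.
Part (a). Triangle bound: M_tri(r) = Σ_k |c_k| r^k
  = |-2|·1^0 + |1|·1^1 + |-1|·1^2 + |3|·1^3
  = 2 + 1 + 1 + 3 = 7.
This bounds M(r) := max_{|z|=r} |p(z)| from above; equality holds iff all terms c_k z^k can be made to align in phase at a single z on |z|=r.
Part (b). At z = 1 (real, on the circle |z| = r):
  p(1) = (-2)·1^0 + (1)·1^1 + (-1)·1^2 + (3)·1^3 = 1.
  |p(1)| = 1.
Check: |p(1)| = 1 ≤ 7 = M_tri(1). ✓ Equality does not hold at z = 1 (the coefficients have mixed signs, so the terms do not all align in phase there).

M_tri(1) = 7; |p(1)| = 1; equality at z=1: no.


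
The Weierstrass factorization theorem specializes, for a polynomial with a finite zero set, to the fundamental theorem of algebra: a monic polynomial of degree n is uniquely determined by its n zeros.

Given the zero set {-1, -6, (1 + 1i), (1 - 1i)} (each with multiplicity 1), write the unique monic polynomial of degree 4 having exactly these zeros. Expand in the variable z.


The polynomial is p(z) = ∏_{α ∈ S} (z − α), where S = {-1, -6, (1 + 1i), (1 - 1i)}.
Expanding the product yields: p(z) = z^4 + 5·z^3 -6·z^2 + 2·z + 12.
Note conjugate pairs combine to real quadratics: (z − (1+1i))(z − (1−1i)) = z² − 2z + 2.
The resulting polynomial has degree 4 and real coefficients as required.

p(z) = z^4 + 5·z^3 -6·z^2 + 2·z + 12.


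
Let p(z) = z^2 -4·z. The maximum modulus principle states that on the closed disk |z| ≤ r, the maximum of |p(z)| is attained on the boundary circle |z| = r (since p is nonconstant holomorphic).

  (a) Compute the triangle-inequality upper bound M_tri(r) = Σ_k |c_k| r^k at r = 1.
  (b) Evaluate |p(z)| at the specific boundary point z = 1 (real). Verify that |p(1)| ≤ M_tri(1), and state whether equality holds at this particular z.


Coefficients: c_0 = 0, c_1 = -4, c_2 = 1. Radius r = 1.
Part (a). Triangle bound: M_tri(r) = Σ_k |c_k| r^k
  = |0|·1^0 + |-4|·1^1 + |1|·1^2
  = 0 + 4 + 1 = 5.
This bounds M(r) := max_{|z|=r} |p(z)| from above; equality holds iff all terms c_k z^k can be made to align in phase at a single z on |z|=r.
Part (b). At z = 1 (real, on the circle |z| = r):
  p(1) = (0)·1^0 + (-4)·1^1 + (1)·1^2 = -3.
  |p(1)| = 3.
Check: |p(1)| = 3 ≤ 5 = M_tri(1). ✓ Equality does not hold at z = 1 (the coefficients have mixed signs, so the terms do not all align in phase there).

M_tri(1) = 5; |p(1)| = 3; equality at z=1: no.


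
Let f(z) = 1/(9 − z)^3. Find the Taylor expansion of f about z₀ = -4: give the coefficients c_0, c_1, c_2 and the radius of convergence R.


Let w = z − z₀, so z = z₀ + w.
Then 9 − z = 9 − (z₀ + w) = (9 − z₀) − w = 13 − w.
f(z) = 1/(13 − w)^3 = (1/(13)^3) · (1 − w/(13))^{−3}.
By the binomial series (1−u)^{−3} = Σ_{n≥0} C(n+2, 2) u^n for |u|<1, with u = w/(13):
  c_n = C(n+2, 2) / (13)^(n+3).
  c_0 = 1/(13)^3 = 1/2197.
  c_1 = 3/(13)^4 = 3/28561.
  c_2 = 6/(13)^5 = 6/371293.
The series is valid for |w/d| < 1, i.e. |z − z₀| < |d|.
Radius of convergence: R = |9 − z₀| = |13| = 13 (distance from z₀ to the singularity z = 9).

c_0 = 1/2197, c_1 = 3/28561, c_2 = 6/371293; R = 13.


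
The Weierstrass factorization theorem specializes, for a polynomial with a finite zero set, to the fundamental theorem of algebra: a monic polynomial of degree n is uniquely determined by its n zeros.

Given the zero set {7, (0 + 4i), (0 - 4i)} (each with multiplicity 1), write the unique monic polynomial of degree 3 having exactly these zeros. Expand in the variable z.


The polynomial is p(z) = ∏_{α ∈ S} (z − α), where S = {7, (0 + 4i), (0 - 4i)}.
Expanding the product yields: p(z) = z^3 -7·z^2 + 16·z -112.
Note conjugate pairs combine to real quadratics: (z − (0+4i))(z − (0−4i)) = z² + 16.
The resulting polynomial has degree 3 and real coefficients as required.

p(z) = z^3 -7·z^2 + 16·z -112.


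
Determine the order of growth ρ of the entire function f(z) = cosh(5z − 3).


cosh(w) is a linear combination of e^{iw} and e^{−iw} (or e^w, e^{−w} in the hyperbolic case), so |cosh(w)| ≤ e^{|w|}. With w = 5z − 3, |w| ≤ 5|z| + 3 = 5r + 3 on |z| = r, giving M(r) ≤ e^{5r + 3}, so ρ ≤ 1. On a suitable ray (z = it for sin/cos; z = t for sinh/cosh, t real → ∞), |cosh(5z − 3)| grows like e^{5|t|}/2, so ρ ≥ 1. Hence ρ = 1.
Therefore ρ = 1.

Order ρ = 1.


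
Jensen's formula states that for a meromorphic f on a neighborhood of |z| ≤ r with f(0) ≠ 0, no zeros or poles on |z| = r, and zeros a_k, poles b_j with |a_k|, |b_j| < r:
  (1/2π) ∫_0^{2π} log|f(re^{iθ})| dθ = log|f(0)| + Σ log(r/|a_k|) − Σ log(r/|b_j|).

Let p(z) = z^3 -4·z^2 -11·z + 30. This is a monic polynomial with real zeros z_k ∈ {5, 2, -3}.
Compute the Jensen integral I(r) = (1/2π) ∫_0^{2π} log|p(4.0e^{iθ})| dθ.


Zeros: -3, 2, 5; r = 4.0.
Inside |z| < r: -3, 2. Outside (|z| ≥ r): 5.
p(0) = 30, so log|p(0)| = log(30) = 3.4012.
Apply Jensen: I(r) = log|p(0)| + Σ_k log(r/|z_k|), summed over zeros inside |z| < r.
  log(r/|z_k|) for z_k = 2: log(4.0/2) = 0.6931
  log(r/|z_k|) for z_k = -3: log(4.0/3) = 0.2877
  Outside zeros (5) contribute nothing to the Jensen sum.
Sum over inside zeros: 0.9808.
I(r) = log|p(0)| + (inside sum) = 3.4012 + 0.9808 = 4.3820.
Note: since some zeros are outside |z| ≤ r, the simplified n·log(r) form does NOT apply — only the inside zeros contribute.

I(r) ≈ 4.3820.


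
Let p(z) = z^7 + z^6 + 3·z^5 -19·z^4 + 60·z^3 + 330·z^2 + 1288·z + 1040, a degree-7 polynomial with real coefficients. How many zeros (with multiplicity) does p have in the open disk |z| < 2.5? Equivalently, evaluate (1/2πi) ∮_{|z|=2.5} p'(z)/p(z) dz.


The zeros of p are: (3 + 2i), (3 - 2i), -1, (-2 + 2i), (-2 - 2i), (-1 + 3i), (-1 - 3i).
Their magnitudes are: 3.606, 3.606, 1, 2.828, 2.828, 3.162, 3.162.
Zeros with |z| < R = 2.5: -1.
Count = 1.
By the argument principle, (1/2πi) ∮_{|z|=R} p'(z)/p(z) dz equals exactly this count.

Number of zeros inside |z| < 2.5: 1.


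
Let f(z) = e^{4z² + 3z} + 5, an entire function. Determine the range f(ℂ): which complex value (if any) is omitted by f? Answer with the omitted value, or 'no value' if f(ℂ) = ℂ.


Little Picard bounds the complement of f(ℂ) to at most one point.
The exponent g(z) = 4z² + 3z is a nonconstant polynomial, hence surjective onto ℂ. So e^{g(z)} takes every value in {e^w : w ∈ ℂ} = ℂ ∖ {0}. Adding 5 shifts the range to ℂ ∖ {5}. f omits exactly 5.

Omitted value: 5.


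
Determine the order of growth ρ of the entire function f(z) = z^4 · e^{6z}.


M(r) = max_{|z|=r} |1|·|z|^4·|e^{6z}| = 1·r^4 · e^{6r^1} (the factors attain their maxima compatibly on |z|=r). Then log M(r) = log 1 + 4·log r + 6r^1, dominated by the last term, so log log M(r) ~ 1·log r. The polynomial factor 1z^4 contributes only a log r term and does not affect the order. ρ = 1.
Therefore ρ = 1.

Order ρ = 1.


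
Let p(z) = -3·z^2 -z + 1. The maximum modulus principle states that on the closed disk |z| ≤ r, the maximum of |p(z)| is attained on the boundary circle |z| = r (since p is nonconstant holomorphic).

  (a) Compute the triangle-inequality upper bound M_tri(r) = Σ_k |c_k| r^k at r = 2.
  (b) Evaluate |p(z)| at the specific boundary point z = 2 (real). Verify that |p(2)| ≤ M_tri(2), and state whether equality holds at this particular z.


Coefficients: c_0 = 1, c_1 = -1, c_2 = -3. Radius r = 2.
Part (a). Triangle bound: M_tri(r) = Σ_k |c_k| r^k
  = |1|·2^0 + |-1|·2^1 + |-3|·2^2
  = 1 + 2 + 12 = 15.
This bounds M(r) := max_{|z|=r} |p(z)| from above; equality holds iff all terms c_k z^k can be made to align in phase at a single z on |z|=r.
Part (b). At z = 2 (real, on the circle |z| = r):
  p(2) = (1)·2^0 + (-1)·2^1 + (-3)·2^2 = -13.
  |p(2)| = 13.
Check: |p(2)| = 13 ≤ 15 = M_tri(2). ✓ Equality does not hold at z = 2 (the coefficients have mixed signs, so the terms do not all align in phase there).

M_tri(2) = 15; |p(2)| = 13; equality at z=2: no.


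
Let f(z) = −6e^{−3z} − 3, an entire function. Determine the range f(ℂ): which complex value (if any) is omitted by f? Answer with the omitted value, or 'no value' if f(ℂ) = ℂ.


Little Picard bounds the complement of f(ℂ) to at most one point.
e^{−3z} is never zero on ℂ, so -6·e^{−3z} takes every value in ℂ ∖ {0}. Adding -3 shifts the range to ℂ ∖ {-3}. Thus f omits exactly the value -3.

Omitted value: -3.


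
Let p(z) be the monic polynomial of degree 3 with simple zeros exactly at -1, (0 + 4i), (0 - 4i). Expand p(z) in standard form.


The polynomial is p(z) = ∏_{α ∈ S} (z − α), where S = {-1, (0 + 4i), (0 - 4i)}.
Expanding the product yields: p(z) = z^3 + z^2 + 16·z + 16.
Note conjugate pairs combine to real quadratics: (z − (0+4i))(z − (0−4i)) = z² + 16.
The resulting polynomial has degree 3 and real coefficients as required.

p(z) = z^3 + z^2 + 16·z + 16.


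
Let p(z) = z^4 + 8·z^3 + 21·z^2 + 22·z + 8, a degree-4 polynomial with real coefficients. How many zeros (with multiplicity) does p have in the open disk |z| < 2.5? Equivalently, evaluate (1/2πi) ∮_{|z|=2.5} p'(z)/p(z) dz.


The zeros of p are: -4, -1, -1, -2.
Their magnitudes are: 4, 1, 1, 2.
Zeros with |z| < R = 2.5: -1, -1, -2.
Count = 3.
By the argument principle, (1/2πi) ∮_{|z|=R} p'(z)/p(z) dz equals exactly this count.

Number of zeros inside |z| < 2.5: 3.


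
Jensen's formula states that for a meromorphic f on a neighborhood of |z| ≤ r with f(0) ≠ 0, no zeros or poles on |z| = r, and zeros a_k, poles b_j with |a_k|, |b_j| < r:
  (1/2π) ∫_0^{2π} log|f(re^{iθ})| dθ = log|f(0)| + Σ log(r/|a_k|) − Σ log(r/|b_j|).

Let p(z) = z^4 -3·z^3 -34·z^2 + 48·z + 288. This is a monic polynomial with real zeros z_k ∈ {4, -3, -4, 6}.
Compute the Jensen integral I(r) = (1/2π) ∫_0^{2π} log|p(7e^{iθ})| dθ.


Zeros: -4, -3, 4, 6; r = 7.
Inside |z| < r: -4, -3, 4, 6. Outside (|z| ≥ r): ∅.
p(0) = 288, so log|p(0)| = log(288) = 5.6630.
Apply Jensen: I(r) = log|p(0)| + Σ_k log(r/|z_k|), summed over zeros inside |z| < r.
  log(r/|z_k|) for z_k = 4: log(7/4) = 0.5596
  log(r/|z_k|) for z_k = -3: log(7/3) = 0.8473
  log(r/|z_k|) for z_k = -4: log(7/4) = 0.5596
  log(r/|z_k|) for z_k = 6: log(7/6) = 0.1542
Sum over inside zeros: 2.1207.
I(r) = log|p(0)| + (inside sum) = 5.6630 + 2.1207 = 7.7836.
Closed form (all zeros inside, monic): I(r) = n·log(r) = 4·log(7) = 7.7836. ✓

I(r) ≈ 7.7836.


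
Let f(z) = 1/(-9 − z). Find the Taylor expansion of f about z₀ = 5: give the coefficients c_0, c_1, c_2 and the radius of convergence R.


Let w = z − z₀, so z = z₀ + w.
Then -9 − z = -9 − (z₀ + w) = (-9 − z₀) − w = -14 − w.
f(z) = 1/(-14 − w) = (1/(-14)) · 1/(1 − w/(-14)) = Σ_{n≥0} w^n / (-14)^(n+1).
So c_n = 1/(-14)^(n+1):
  c_0 = 1/(-14)^1 = -1/14.
  c_1 = 1/(-14)^2 = 1/196.
  c_2 = 1/(-14)^3 = -1/2744.
The series is valid for |w/d| < 1, i.e. |z − z₀| < |d|.
Radius of convergence: R = |-9 − z₀| = |-14| = 14 (distance from z₀ to the singularity z = -9).

c_0 = -1/14, c_1 = 1/196, c_2 = -1/2744; R = 14.


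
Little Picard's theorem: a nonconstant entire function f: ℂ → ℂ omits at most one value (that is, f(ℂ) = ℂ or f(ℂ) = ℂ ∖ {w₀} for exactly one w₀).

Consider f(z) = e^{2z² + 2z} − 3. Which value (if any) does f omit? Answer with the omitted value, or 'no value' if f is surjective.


Little Picard bounds the complement of f(ℂ) to at most one point.
The exponent g(z) = 2z² + 2z is a nonconstant polynomial, hence surjective onto ℂ. So e^{g(z)} takes every value in {e^w : w ∈ ℂ} = ℂ ∖ {0}. Adding -3 shifts the range to ℂ ∖ {-3}. f omits exactly -3.

Omitted value: -3.


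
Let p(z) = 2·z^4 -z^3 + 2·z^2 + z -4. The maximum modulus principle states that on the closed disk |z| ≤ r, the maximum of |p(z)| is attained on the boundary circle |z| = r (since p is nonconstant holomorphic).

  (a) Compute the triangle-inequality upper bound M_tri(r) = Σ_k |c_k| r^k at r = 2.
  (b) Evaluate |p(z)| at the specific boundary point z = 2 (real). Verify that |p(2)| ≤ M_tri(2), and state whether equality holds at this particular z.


Coefficients: c_0 = -4, c_1 = 1, c_2 = 2, c_3 = -1, c_4 = 2. Radius r = 2.
Part (a). Triangle bound: M_tri(r) = Σ_k |c_k| r^k
  = |-4|·2^0 + |1|·2^1 + |2|·2^2 + |-1|·2^3 + |2|·2^4
  = 4 + 2 + 8 + 8 + 32 = 54.
This bounds M(r) := max_{|z|=r} |p(z)| from above; equality holds iff all terms c_k z^k can be made to align in phase at a single z on |z|=r.
Part (b). At z = 2 (real, on the circle |z| = r):
  p(2) = (-4)·2^0 + (1)·2^1 + (2)·2^2 + (-1)·2^3 + (2)·2^4 = 30.
  |p(2)| = 30.
Check: |p(2)| = 30 ≤ 54 = M_tri(2). ✓ Equality does not hold at z = 2 (the coefficients have mixed signs, so the terms do not all align in phase there).

M_tri(2) = 54; |p(2)| = 30; equality at z=2: no.


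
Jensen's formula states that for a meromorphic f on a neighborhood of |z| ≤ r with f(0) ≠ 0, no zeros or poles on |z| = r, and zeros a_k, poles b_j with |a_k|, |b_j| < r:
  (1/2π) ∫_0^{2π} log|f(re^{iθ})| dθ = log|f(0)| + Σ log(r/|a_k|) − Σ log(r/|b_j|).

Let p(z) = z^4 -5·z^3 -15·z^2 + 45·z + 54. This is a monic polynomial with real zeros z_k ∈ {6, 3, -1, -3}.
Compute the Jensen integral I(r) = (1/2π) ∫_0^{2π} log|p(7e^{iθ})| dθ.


Zeros: -3, -1, 3, 6; r = 7.
Inside |z| < r: -3, -1, 3, 6. Outside (|z| ≥ r): ∅.
p(0) = 54, so log|p(0)| = log(54) = 3.9890.
Apply Jensen: I(r) = log|p(0)| + Σ_k log(r/|z_k|), summed over zeros inside |z| < r.
  log(r/|z_k|) for z_k = 6: log(7/6) = 0.1542
  log(r/|z_k|) for z_k = 3: log(7/3) = 0.8473
  log(r/|z_k|) for z_k = -1: log(7/1) = 1.9459
  log(r/|z_k|) for z_k = -3: log(7/3) = 0.8473
Sum over inside zeros: 3.7947.
I(r) = log|p(0)| + (inside sum) = 3.9890 + 3.7947 = 7.7836.
Closed form (all zeros inside, monic): I(r) = n·log(r) = 4·log(7) = 7.7836. ✓

I(r) ≈ 7.7836.
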